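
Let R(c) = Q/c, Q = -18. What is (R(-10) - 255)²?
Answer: 1602756/25 ≈ 64110.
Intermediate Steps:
R(c) = -18/c
(R(-10) - 255)² = (-18/(-10) - 255)² = (-18*(-⅒) - 255)² = (9/5 - 255)² = (-1266/5)² = 1602756/25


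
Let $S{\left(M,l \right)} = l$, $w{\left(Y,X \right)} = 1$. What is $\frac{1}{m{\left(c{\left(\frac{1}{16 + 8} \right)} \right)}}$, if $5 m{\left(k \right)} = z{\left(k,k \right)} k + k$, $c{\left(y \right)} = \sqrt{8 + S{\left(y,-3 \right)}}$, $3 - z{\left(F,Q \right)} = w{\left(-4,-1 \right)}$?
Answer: $\frac{\sqrt{5}}{3} \approx 0.74536$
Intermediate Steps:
$z{\left(F,Q \right)} = 2$ ($z{\left(F,Q \right)} = 3 - 1 = 2$)
$c{\left(y \right)} = \sqrt{5}$ ($c{\left(y \right)} = \sqrt{8 - 3} = \sqrt{5}$)
$m{\left(k \right)} = \frac{3 k}{5}$ ($m{\left(k \right)} = \frac{2 k + k}{5} = \frac{3 k}{5}$)
$\frac{1}{m{\left(c{\left(\frac{1}{16 + 8} \right)} \right)}} = \frac{1}{\frac{3}{5} \sqrt{5}} = \frac{\sqrt{5}}{3}$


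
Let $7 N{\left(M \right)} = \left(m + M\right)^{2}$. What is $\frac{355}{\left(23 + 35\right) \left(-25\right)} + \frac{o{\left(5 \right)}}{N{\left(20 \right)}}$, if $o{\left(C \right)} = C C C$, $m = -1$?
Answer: $\frac{228119}{104690} \approx 2.179$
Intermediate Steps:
$N{\left(M \right)} = \frac{\left(-1 + M\right)^{2}}{7}$
$o{\left(C \right)} = C^{3}$ ($o{\left(C \right)} = C^{2} C = C^{3}$)
$\frac{355}{\left(23 + 35\right) \left(-25\right)} + \frac{o{\left(5 \right)}}{N{\left(20 \right)}} = \frac{355}{\left(23 + 35\right) \left(-25\right)} + \frac{5^{3}}{\frac{1}{7} \left(-1 + 20\right)^{2}} = \frac{355}{58 \left(-25\right)} + \frac{125}{\frac{1}{7} \cdot 19^{2}} = \frac{355}{-1450} + \frac{125}{\frac{1}{7} \cdot 361} = 355 \left(- \frac{1}{1450}\right) + \frac{125}{\frac{361}{7}} = - \frac{71}{290} + 125 \cdot \frac{7}{361} = - \frac{71}{290} + \frac{875}{361} = \frac{228119}{104690}$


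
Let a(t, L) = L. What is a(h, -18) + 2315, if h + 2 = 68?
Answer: 2297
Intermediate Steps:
h = 66 (h = -2 + 68 = 66)
a(h, -18) + 2315 = -18 + 2315 = 2297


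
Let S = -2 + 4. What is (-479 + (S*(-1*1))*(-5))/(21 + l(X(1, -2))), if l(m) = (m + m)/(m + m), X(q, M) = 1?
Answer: -469/22 ≈ -21.318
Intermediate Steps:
S = 2
l(m) = 1 (l(m) = (2*m)/((2*m)) = (2*m)*(1/(2*m)) = 1)
(-479 + (S*(-1*1))*(-5))/(21 + l(X(1, -2))) = (-479 + (2*(-1*1))*(-5))/(21 + 1) = (-479 + (2*(-1))*(-5))/22 = (-479 - 2*(-5))*(1/22) = (-479 + 10)*(1/22) = -469*1/22 = -469/22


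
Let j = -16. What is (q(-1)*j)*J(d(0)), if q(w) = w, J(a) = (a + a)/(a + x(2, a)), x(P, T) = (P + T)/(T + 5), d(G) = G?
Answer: 0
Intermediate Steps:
x(P, T) = (P + T)/(5 + T)
J(a) = 2*a/(a + (2 + a)/(5 + a)) (J(a) = (a + a)/(a + (2 + a)/(5 + a)) = (2*a)/(a + (2 + a)/(5 + a)) = 2*a/(a + (2 + a)/(5 + a)))
(q(-1)*j)*J(d(0)) = (-1*(-16))*(2*0*(5 + 0)/(2 + 0 + 0*(5 + 0))) = 16*(2*0*5/(2 + 0 + 0*5)) = 16*(2*0*5/(2 + 0 + 0)) = 16*(2*0*5/2) = 16*(2*0*(½)*5) = 16*0 = 0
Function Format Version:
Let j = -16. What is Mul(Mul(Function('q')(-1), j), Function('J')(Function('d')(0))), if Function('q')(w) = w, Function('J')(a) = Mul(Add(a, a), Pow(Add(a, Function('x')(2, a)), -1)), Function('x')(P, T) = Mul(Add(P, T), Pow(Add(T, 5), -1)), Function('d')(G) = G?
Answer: 0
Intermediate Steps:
Function('x')(P, T) = Mul(Pow(Add(5, T), -1), Add(P, T)) (Function('x')(P, T) = Mul(Add(P, T), Pow(Add(5, T), -1)) = Mul(Pow(Add(5, T), -1), Add(P, T)))
Function('J')(a) = Mul(2, a, Pow(Add(a, Mul(Pow(Add(5, a), -1), Add(2, a))), -1)) (Function('J')(a) = Mul(Add(a, a), Pow(Add(a, Mul(Pow(Add(5, a), -1), Add(2, a))), -1)) = Mul(Mul(2, a), Pow(Add(a, Mul(Pow(Add(5, a), -1), Add(2, a))), -1)) = Mul(2, a, Pow(Add(a, Mul(Pow(Add(5, a), -1), Add(2, a))), -1)))
Mul(Mul(Function('q')(-1), j), Function('J')(Function('d')(0))) = Mul(Mul(-1, -16), Mul(2, 0, Pow(Add(2, 0, Mul(0, Add(5, 0))), -1), Add(5, 0))) = Mul(16, Mul(2, 0, Pow(Add(2, 0, Mul(0, 5)), -1), 5)) = Mul(16, Mul(2, 0, Pow(Add(2, 0, 0), -1), 5)) = Mul(16, Mul(2, 0, Pow(2, -1), 5)) = Mul(16, Mul(2, 0, Rational(1, 2), 5)) = Mul(16, 0) = 0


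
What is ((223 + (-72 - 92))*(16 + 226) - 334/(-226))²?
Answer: 2603643643561/12769 ≈ 2.0390e+8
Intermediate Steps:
((223 + (-72 - 92))*(16 + 226) - 334/(-226))² = ((223 - 164)*242 - 334*(-1/226))² = (59*242 + 167/113)² = (14278 + 167/113)² = (1613581/113)² = 2603643643561/12769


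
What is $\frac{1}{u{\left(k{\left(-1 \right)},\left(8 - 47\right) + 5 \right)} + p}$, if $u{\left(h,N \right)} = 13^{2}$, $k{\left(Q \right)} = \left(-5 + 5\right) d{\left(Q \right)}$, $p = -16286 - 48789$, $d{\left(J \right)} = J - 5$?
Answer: $- \frac{1}{64906} \approx -1.5407 \cdot 10^{-5}$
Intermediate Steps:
$d{\left(J \right)} = -5 + J$
$p = -65075$
$k{\left(Q \right)} = 0$ ($k{\left(Q \right)} = \left(-5 + 5\right) \left(-5 + Q\right) = 0 \left(-5 + Q\right) = 0$)
$u{\left(h,N \right)} = 169$
$\frac{1}{u{\left(k{\left(-1 \right)},\left(8 - 47\right) + 5 \right)} + p} = \frac{1}{169 - 65075} = \frac{1}{-64906} = - \frac{1}{64906}$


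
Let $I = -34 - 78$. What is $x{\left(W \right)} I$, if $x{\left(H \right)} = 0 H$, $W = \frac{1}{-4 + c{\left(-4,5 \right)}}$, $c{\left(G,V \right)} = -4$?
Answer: $0$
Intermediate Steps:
$I = -112$
$W = - \frac{1}{8}$ ($W = \frac{1}{-4 - 4} = \frac{1}{-8} = - \frac{1}{8} \approx -0.125$)
$x{\left(H \right)} = 0$
$x{\left(W \right)} I = 0 \left(-112\right) = 0$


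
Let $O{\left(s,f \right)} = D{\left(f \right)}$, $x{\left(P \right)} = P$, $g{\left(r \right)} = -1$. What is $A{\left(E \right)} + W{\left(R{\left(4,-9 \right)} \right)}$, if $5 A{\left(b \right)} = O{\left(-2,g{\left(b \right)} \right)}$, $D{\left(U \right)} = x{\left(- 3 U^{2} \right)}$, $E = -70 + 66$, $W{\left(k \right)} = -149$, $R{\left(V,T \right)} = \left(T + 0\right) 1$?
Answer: $- \frac{748}{5} \approx -149.6$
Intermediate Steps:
$R{\left(V,T \right)} = T$ ($R{\left(V,T \right)} = T 1 = T$)
$E = -4$
$D{\left(U \right)} = - 3 U^{2}$
$O{\left(s,f \right)} = - 3 f^{2}$
$A{\left(b \right)} = - \frac{3}{5}$ ($A{\left(b \right)} = \frac{\left(-3\right) \left(-1\right)^{2}}{5} = \frac{\left(-3\right) 1}{5} = \frac{1}{5} \left(-3\right) = - \frac{3}{5}$)
$A{\left(E \right)} + W{\left(R{\left(4,-9 \right)} \right)} = - \frac{3}{5} - 149 = - \frac{748}{5}$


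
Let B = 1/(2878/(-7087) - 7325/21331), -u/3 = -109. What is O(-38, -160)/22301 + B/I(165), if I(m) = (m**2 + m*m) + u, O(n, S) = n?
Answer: -12590222221085/7284671615814219 ≈ -0.0017283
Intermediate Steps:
u = 327 (u = -3*(-109) = 327)
B = -151172797/113302893 (B = 1/(2878*(-1/7087) - 7325*1/21331) = 1/(-2878/7087 - 7325/21331) = 1/(-113302893/151172797) = -151172797/113302893 ≈ -1.3342)
I(m) = 327 + 2*m**2 (I(m) = (m**2 + m*m) + 327 = (m**2 + m**2) + 327 = 2*m**2 + 327 = 327 + 2*m**2)
O(-38, -160)/22301 + B/I(165) = -38/22301 - 151172797/(113302893*(327 + 2*165**2)) = -38*1/22301 - 151172797/(113302893*(327 + 2*27225)) = -38/22301 - 151172797/(113302893*(327 + 54450)) = -38/22301 - 151172797/113302893/54777 = -38/22301 - 151172797/113302893*1/54777 = -38/22301 - 7956463/326652240519 = -12590222221085/7284671615814219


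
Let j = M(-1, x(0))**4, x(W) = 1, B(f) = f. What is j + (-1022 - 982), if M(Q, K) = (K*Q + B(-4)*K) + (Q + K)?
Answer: -1379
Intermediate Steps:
M(Q, K) = Q - 3*K + K*Q (M(Q, K) = (K*Q - 4*K) + (Q + K) = (-4*K + K*Q) + (K + Q) = Q - 3*K + K*Q)
j = 625 (j = (-1 - 3*1 + 1*(-1))**4 = (-1 - 3 - 1)**4 = (-5)**4 = 625)
j + (-1022 - 982) = 625 + (-1022 - 982) = 625 - 2004 = -1379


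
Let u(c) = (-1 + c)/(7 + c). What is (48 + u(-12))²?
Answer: 64009/25 ≈ 2560.4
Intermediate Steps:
u(c) = (-1 + c)/(7 + c)
(48 + u(-12))² = (48 + (-1 - 12)/(7 - 12))² = (48 - 13/(-5))² = (48 - ⅕*(-13))² = (48 + 13/5)² = (253/5)² = 64009/25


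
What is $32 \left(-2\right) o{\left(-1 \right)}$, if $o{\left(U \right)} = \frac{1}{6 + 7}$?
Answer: $- \frac{64}{13} \approx -4.9231$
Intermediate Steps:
$o{\left(U \right)} = \frac{1}{13}$
$32 \left(-2\right) o{\left(-1 \right)} = 32 \left(-2\right) \frac{1}{13} = \left(-64\right) \frac{1}{13} = - \frac{64}{13}$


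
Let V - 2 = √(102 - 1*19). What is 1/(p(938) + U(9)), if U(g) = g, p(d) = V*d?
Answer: -1885/69473827 + 938*√83/69473827 ≈ 9.5872e-5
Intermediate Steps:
V = 2 + √83 (V = 2 + √(102 - 1*19) = 2 + √(102 - 19) = 2 + √83 ≈ 11.110)
p(d) = d*(2 + √83) (p(d) = (2 + √83)*d = d*(2 + √83))
1/(p(938) + U(9)) = 1/(938*(2 + √83) + 9) = 1/((1876 + 938*√83) + 9) = 1/(1885 + 938*√83)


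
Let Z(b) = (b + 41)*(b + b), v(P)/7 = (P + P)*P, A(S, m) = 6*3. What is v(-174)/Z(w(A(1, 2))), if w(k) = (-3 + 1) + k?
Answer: 17661/76 ≈ 232.38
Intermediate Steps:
A(S, m) = 18
w(k) = -2 + k
v(P) = 14*P² (v(P) = 7*((P + P)*P) = 7*((2*P)*P) = 7*(2*P²) = 14*P²)
Z(b) = 2*b*(41 + b) (Z(b) = (41 + b)*(2*b) = 2*b*(41 + b))
v(-174)/Z(w(A(1, 2))) = (14*(-174)²)/((2*(-2 + 18)*(41 + (-2 + 18)))) = (14*30276)/((2*16*(41 + 16))) = 423864/((2*16*57)) = 423864/1824 = 423864*(1/1824) = 17661/76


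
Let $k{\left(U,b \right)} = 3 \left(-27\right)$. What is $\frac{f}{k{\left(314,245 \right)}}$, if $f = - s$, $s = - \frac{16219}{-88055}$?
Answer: $\frac{16219}{7132455} \approx 0.002274$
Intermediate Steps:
$k{\left(U,b \right)} = -81$
$s = \frac{16219}{88055}$ ($s = \left(-16219\right) \left(- \frac{1}{88055}\right) = \frac{16219}{88055} \approx 0.18419$)
$f = - \frac{16219}{88055}$ ($f = \left(-1\right) \frac{16219}{88055} = - \frac{16219}{88055} \approx -0.18419$)
$\frac{f}{k{\left(314,245 \right)}} = - \frac{16219}{88055 \left(-81\right)} = \left(- \frac{16219}{88055}\right) \left(- \frac{1}{81}\right) = \frac{16219}{7132455}$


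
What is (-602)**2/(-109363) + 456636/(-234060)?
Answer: -11230280259/2133125315 ≈ -5.2647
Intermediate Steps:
(-602)**2/(-109363) + 456636/(-234060) = 362404*(-1/109363) + 456636*(-1/234060) = -362404/109363 - 38053/19505 = -11230280259/2133125315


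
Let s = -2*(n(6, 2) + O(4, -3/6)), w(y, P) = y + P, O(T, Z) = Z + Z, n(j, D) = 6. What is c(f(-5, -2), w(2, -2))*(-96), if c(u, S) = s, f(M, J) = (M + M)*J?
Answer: 960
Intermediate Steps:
f(M, J) = 2*J*M (f(M, J) = (2*M)*J = 2*J*M)
O(T, Z) = 2*Z
w(y, P) = P + y
s = -10 (s = -2*(6 + 2*(-3/6)) = -2*(6 + 2*(-3*⅙)) = -2*(6 + 2*(-½)) = -2*(6 - 1) = -2*5 = -10)
c(u, S) = -10
c(f(-5, -2), w(2, -2))*(-96) = -10*(-96) = 960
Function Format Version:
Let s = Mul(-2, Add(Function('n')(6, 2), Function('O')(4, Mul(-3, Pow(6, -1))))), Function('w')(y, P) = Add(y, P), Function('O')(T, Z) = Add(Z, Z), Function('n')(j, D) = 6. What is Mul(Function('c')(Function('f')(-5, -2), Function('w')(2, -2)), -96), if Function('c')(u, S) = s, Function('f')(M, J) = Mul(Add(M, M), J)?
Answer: 960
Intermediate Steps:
Function('f')(M, J) = Mul(2, J, M) (Function('f')(M, J) = Mul(Mul(2, M), J) = Mul(2, J, M))
Function('O')(T, Z) = Mul(2, Z)
Function('w')(y, P) = Add(P, y)
s = -10 (s = Mul(-2, Add(6, Mul(2, Mul(-3, Pow(6, -1))))) = Mul(-2, Add(6, Mul(2, Mul(-3, Rational(1, 6))))) = Mul(-2, Add(6, Mul(2, Rational(-1, 2)))) = Mul(-2, Add(6, -1)) = Mul(-2, 5) = -10)
Function('c')(u, S) = -10
Mul(Function('c')(Function('f')(-5, -2), Function('w')(2, -2)), -96) = Mul(-10, -96) = 960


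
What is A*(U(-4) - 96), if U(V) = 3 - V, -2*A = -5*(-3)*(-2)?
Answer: -1335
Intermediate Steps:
A = 15 (A = -(-5*(-3))*(-2)/2 = -15*(-2)/2 = -1/2*(-30) = 15)
A*(U(-4) - 96) = 15*((3 - 1*(-4)) - 96) = 15*((3 + 4) - 96) = 15*(7 - 96) = 15*(-89) = -1335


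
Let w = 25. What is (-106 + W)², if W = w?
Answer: 6561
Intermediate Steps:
W = 25
(-106 + W)² = (-106 + 25)² = (-81)² = 6561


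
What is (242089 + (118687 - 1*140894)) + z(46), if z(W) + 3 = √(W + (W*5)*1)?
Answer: 219879 + 2*√69 ≈ 2.1990e+5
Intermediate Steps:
z(W) = -3 + √6*√W (z(W) = -3 + √(W + (W*5)*1) = -3 + √(W + (5*W)*1) = -3 + √(W + 5*W) = -3 + √(6*W) = -3 + √6*√W)
(242089 + (118687 - 1*140894)) + z(46) = (242089 + (118687 - 1*140894)) + (-3 + √6*√46) = (242089 + (118687 - 140894)) + (-3 + 2*√69) = (242089 - 22207) + (-3 + 2*√69) = 219882 + (-3 + 2*√69) = 219879 + 2*√69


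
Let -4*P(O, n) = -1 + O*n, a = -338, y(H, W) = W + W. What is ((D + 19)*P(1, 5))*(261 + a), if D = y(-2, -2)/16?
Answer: 5775/4 ≈ 1443.8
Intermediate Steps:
y(H, W) = 2*W
D = -1/4 (D = (2*(-2))/16 = -4*1/16 = -1/4 ≈ -0.25000)
P(O, n) = 1/4 - O*n/4 (P(O, n) = -(-1 + O*n)/4 = 1/4 - O*n/4)
((D + 19)*P(1, 5))*(261 + a) = ((-1/4 + 19)*(1/4 - 1/4*1*5))*(261 - 338) = (75*(1/4 - 5/4)/4)*(-77) = ((75/4)*(-1))*(-77) = -75/4*(-77) = 5775/4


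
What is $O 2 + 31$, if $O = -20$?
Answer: $-9$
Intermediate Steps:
$O 2 + 31 = \left(-20\right) 2 + 31 = -40 + 31 = -9$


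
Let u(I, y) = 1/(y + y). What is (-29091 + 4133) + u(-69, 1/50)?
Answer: -24933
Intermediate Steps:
u(I, y) = 1/(2*y)
(-29091 + 4133) + u(-69, 1/50) = (-29091 + 4133) + 1/(2*(1/50)) = -24958 + 1/(2*(1/50)) = -24958 + (½)*50 = -24958 + 25 = -24933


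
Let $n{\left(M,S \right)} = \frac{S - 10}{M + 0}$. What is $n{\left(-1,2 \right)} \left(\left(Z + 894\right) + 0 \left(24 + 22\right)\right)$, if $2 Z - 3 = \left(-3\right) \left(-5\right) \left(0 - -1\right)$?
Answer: $7224$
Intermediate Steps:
$Z = 9$ ($Z = \frac{3}{2} + \frac{\left(-3\right) \left(-5\right) \left(0 - -1\right)}{2} = \frac{3}{2} + \frac{15 \left(0 + 1\right)}{2} = \frac{3}{2} + \frac{15 \cdot 1}{2} = \frac{3}{2} + \frac{1}{2} \cdot 15 = \frac{3}{2} + \frac{15}{2} = 9$)
$n{\left(M,S \right)} = \frac{-10 + S}{M}$
$n{\left(-1,2 \right)} \left(\left(Z + 894\right) + 0 \left(24 + 22\right)\right) = \frac{-10 + 2}{-1} \left(\left(9 + 894\right) + 0 \left(24 + 22\right)\right) = \left(-1\right) \left(-8\right) \left(903 + 0 \cdot 46\right) = 8 \left(903 + 0\right) = 8 \cdot 903 = 7224$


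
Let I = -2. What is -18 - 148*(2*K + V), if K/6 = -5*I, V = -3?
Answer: -17334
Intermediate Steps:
K = 60 (K = 6*(-5*(-2)) = 6*10 = 60)
-18 - 148*(2*K + V) = -18 - 148*(2*60 - 3) = -18 - 148*(120 - 3) = -18 - 148*117 = -18 - 17316 = -17334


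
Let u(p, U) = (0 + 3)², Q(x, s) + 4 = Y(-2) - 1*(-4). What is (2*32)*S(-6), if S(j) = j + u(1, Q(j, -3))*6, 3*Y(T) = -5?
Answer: 3072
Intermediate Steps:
Y(T) = -5/3 (Y(T) = (⅓)*(-5) = -5/3)
Q(x, s) = -5/3 (Q(x, s) = -4 + (-5/3 - 1*(-4)) = -4 + (-5/3 + 4) = -4 + 7/3 = -5/3)
u(p, U) = 9 (u(p, U) = 3² = 9)
S(j) = 54 + j (S(j) = j + 9*6 = j + 54 = 54 + j)
(2*32)*S(-6) = (2*32)*(54 - 6) = 64*48 = 3072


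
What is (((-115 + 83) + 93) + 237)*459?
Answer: 136782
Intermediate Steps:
(((-115 + 83) + 93) + 237)*459 = ((-32 + 93) + 237)*459 = (61 + 237)*459 = 298*459 = 136782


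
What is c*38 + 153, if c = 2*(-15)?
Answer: -987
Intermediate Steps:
c = -30
c*38 + 153 = -30*38 + 153 = -1140 + 153 = -987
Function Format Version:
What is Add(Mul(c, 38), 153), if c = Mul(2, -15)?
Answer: -987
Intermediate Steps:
c = -30
Add(Mul(c, 38), 153) = Add(Mul(-30, 38), 153) = Add(-1140, 153) = -987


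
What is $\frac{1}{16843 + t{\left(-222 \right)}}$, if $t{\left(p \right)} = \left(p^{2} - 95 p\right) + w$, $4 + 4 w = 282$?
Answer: $\frac{2}{174573} \approx 1.1457 \cdot 10^{-5}$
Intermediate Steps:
$w = \frac{139}{2}$ ($w = -1 + \frac{1}{4} \cdot 282 = -1 + \frac{141}{2} = \frac{139}{2} \approx 69.5$)
$t{\left(p \right)} = \frac{139}{2} + p^{2} - 95 p$ ($t{\left(p \right)} = \left(p^{2} - 95 p\right) + \frac{139}{2} = \frac{139}{2} + p^{2} - 95 p$)
$\frac{1}{16843 + t{\left(-222 \right)}} = \frac{1}{16843 + \left(\frac{139}{2} + \left(-222\right)^{2} - -21090\right)} = \frac{1}{16843 + \left(\frac{139}{2} + 49284 + 21090\right)} = \frac{1}{16843 + \frac{140887}{2}} = \frac{1}{\frac{174573}{2}} = \frac{2}{174573}$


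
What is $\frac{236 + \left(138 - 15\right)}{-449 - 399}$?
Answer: $- \frac{359}{848} \approx -0.42335$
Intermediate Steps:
$\frac{236 + \left(138 - 15\right)}{-449 - 399} = \frac{236 + 123}{-848} = 359 \left(- \frac{1}{848}\right) = - \frac{359}{848}$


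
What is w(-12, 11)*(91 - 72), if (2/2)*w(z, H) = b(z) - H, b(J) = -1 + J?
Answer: -456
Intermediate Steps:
w(z, H) = -1 + z - H (w(z, H) = (-1 + z) - H = -1 + z - H)
w(-12, 11)*(91 - 72) = (-1 - 12 - 1*11)*(91 - 72) = (-1 - 12 - 11)*19 = -24*19 = -456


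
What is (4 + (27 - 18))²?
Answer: 169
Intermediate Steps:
(4 + (27 - 18))² = (4 + 9)² = 13² = 169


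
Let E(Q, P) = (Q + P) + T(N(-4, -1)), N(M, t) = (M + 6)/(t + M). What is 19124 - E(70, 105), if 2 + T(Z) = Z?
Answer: 94757/5 ≈ 18951.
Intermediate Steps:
N(M, t) = (6 + M)/(M + t)
T(Z) = -2 + Z
E(Q, P) = -12/5 + P + Q (E(Q, P) = (Q + P) + (-2 + (6 - 4)/(-4 - 1)) = (P + Q) + (-2 + 2/(-5)) = (P + Q) + (-2 - ⅕*2) = (P + Q) + (-2 - ⅖) = (P + Q) - 12/5 = -12/5 + P + Q)
19124 - E(70, 105) = 19124 - (-12/5 + 105 + 70) = 19124 - 1*863/5 = 19124 - 863/5 = 94757/5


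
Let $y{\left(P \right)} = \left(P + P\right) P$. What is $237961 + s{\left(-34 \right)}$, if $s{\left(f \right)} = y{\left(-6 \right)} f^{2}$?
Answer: $321193$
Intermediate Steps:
$y{\left(P \right)} = 2 P^{2}$ ($y{\left(P \right)} = 2 P P = 2 P^{2}$)
$s{\left(f \right)} = 72 f^{2}$ ($s{\left(f \right)} = 2 \left(-6\right)^{2} f^{2} = 2 \cdot 36 f^{2} = 72 f^{2}$)
$237961 + s{\left(-34 \right)} = 237961 + 72 \left(-34\right)^{2} = 237961 + 72 \cdot 1156 = 237961 + 83232 = 321193$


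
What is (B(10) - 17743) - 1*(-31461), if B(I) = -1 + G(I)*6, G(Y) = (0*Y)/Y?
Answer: 13717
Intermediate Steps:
G(Y) = 0 (G(Y) = 0/Y = 0)
B(I) = -1 (B(I) = -1 + 0*6 = -1 + 0 = -1)
(B(10) - 17743) - 1*(-31461) = (-1 - 17743) - 1*(-31461) = -17744 + 31461 = 13717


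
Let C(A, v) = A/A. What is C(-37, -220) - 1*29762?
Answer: -29761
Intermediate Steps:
C(A, v) = 1
C(-37, -220) - 1*29762 = 1 - 1*29762 = 1 - 29762 = -29761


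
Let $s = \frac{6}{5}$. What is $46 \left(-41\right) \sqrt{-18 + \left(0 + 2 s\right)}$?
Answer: $- \frac{1886 i \sqrt{390}}{5} \approx - 7449.1 i$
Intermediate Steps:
$s = \frac{6}{5}$ ($s = 6 \cdot \frac{1}{5} = \frac{6}{5} \approx 1.2$)
$46 \left(-41\right) \sqrt{-18 + \left(0 + 2 s\right)} = 46 \left(-41\right) \sqrt{-18 + \left(0 + 2 \cdot \frac{6}{5}\right)} = - 1886 \sqrt{-18 + \left(0 + \frac{12}{5}\right)} = - 1886 \sqrt{-18 + \frac{12}{5}} = - 1886 \sqrt{- \frac{78}{5}} = - 1886 \frac{i \sqrt{390}}{5} = - \frac{1886 i \sqrt{390}}{5}$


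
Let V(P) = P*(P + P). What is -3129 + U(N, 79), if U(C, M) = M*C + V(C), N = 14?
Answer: -1631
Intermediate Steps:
V(P) = 2*P² (V(P) = P*(2*P) = 2*P²)
U(C, M) = 2*C² + C*M (U(C, M) = M*C + 2*C² = C*M + 2*C² = 2*C² + C*M)
-3129 + U(N, 79) = -3129 + 14*(79 + 2*14) = -3129 + 14*(79 + 28) = -3129 + 14*107 = -3129 + 1498 = -1631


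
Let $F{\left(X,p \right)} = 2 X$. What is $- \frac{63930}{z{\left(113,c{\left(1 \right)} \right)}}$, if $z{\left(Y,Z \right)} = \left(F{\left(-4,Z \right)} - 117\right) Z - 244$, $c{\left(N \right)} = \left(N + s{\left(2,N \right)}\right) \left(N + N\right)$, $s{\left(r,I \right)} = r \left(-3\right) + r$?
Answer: $- \frac{31965}{253} \approx -126.34$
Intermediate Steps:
$s{\left(r,I \right)} = - 2 r$ ($s{\left(r,I \right)} = - 3 r + r = - 2 r$)
$c{\left(N \right)} = 2 N \left(-4 + N\right)$ ($c{\left(N \right)} = \left(N - 4\right) \left(N + N\right) = \left(N - 4\right) 2 N = \left(-4 + N\right) 2 N = 2 N \left(-4 + N\right)$)
$z{\left(Y,Z \right)} = -244 - 125 Z$ ($z{\left(Y,Z \right)} = \left(2 \left(-4\right) - 117\right) Z - 244 = \left(-8 - 117\right) Z - 244 = - 125 Z - 244 = -244 - 125 Z$)
$- \frac{63930}{z{\left(113,c{\left(1 \right)} \right)}} = - \frac{63930}{-244 - 125 \cdot 2 \cdot 1 \left(-4 + 1\right)} = - \frac{63930}{-244 - 125 \cdot 2 \cdot 1 \left(-3\right)} = - \frac{63930}{-244 - -750} = - \frac{63930}{-244 + 750} = - \frac{63930}{506} = \left(-63930\right) \frac{1}{506} = - \frac{31965}{253}$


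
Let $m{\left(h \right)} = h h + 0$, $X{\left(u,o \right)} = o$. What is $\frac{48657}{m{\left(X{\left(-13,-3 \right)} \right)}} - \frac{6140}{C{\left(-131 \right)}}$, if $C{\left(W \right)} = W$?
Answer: $\frac{2143109}{393} \approx 5453.2$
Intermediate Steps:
$m{\left(h \right)} = h^{2}$ ($m{\left(h \right)} = h^{2} + 0 = h^{2}$)
$\frac{48657}{m{\left(X{\left(-13,-3 \right)} \right)}} - \frac{6140}{C{\left(-131 \right)}} = \frac{48657}{\left(-3\right)^{2}} - \frac{6140}{-131} = \frac{48657}{9} - - \frac{6140}{131} = 48657 \cdot \frac{1}{9} + \frac{6140}{131} = \frac{16219}{3} + \frac{6140}{131} = \frac{2143109}{393}$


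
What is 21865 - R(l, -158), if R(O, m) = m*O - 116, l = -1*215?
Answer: -11989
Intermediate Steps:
l = -215
R(O, m) = -116 + O*m (R(O, m) = O*m - 116 = -116 + O*m)
21865 - R(l, -158) = 21865 - (-116 - 215*(-158)) = 21865 - (-116 + 33970) = 21865 - 1*33854 = 21865 - 33854 = -11989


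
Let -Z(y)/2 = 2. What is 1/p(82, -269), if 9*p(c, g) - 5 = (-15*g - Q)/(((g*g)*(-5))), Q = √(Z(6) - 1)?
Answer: 391832644170/217199260007 - 217083*I*√5/217199260007 ≈ 1.804 - 2.2349e-6*I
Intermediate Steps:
Z(y) = -4 (Z(y) = -2*2 = -4)
Q = I*√5 (Q = √(-4 - 1) = √(-5) = I*√5 ≈ 2.2361*I)
p(c, g) = 5/9 - (-15*g - I*√5)/(45*g²) (p(c, g) = 5/9 + ((-15*g - I*√5)/(((g*g)*(-5))))/9 = 5/9 + ((-15*g - I*√5)/((g²*(-5))))/9 = 5/9 + ((-15*g - I*√5)/((-5*g²)))/9 = 5/9 + ((-15*g - I*√5)*(-1/(5*g²)))/9 = 5/9 + (-(-15*g - I*√5)/(5*g²))/9 = 5/9 - (-15*g - I*√5)/(45*g²))
1/p(82, -269) = 1/((1/45)*(15*(-269) + 25*(-269)² + I*√5)/(-269)²) = 1/((1/45)*(1/72361)*(-4035 + 25*72361 + I*√5)) = 1/((1/45)*(1/72361)*(-4035 + 1809025 + I*√5)) = 1/((1/45)*(1/72361)*(1804990 + I*√5)) = 1/(1342/2421 + I*√5/3256245)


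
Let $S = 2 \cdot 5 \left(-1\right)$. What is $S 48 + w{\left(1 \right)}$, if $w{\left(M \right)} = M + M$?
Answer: $-478$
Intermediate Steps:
$w{\left(M \right)} = 2 M$
$S = -10$ ($S = 10 \left(-1\right) = -10$)
$S 48 + w{\left(1 \right)} = \left(-10\right) 48 + 2 \cdot 1 = -480 + 2 = -478$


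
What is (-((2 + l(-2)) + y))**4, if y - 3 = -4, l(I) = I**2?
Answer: 625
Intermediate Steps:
y = -1 (y = 3 - 4 = -1)
(-((2 + l(-2)) + y))**4 = (-((2 + (-2)**2) - 1))**4 = (-((2 + 4) - 1))**4 = (-(6 - 1))**4 = (-1*5)**4 = (-5)**4 = 625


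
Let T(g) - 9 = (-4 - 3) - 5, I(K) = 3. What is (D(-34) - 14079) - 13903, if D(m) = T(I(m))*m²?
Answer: -31450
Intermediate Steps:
T(g) = -3 (T(g) = 9 + ((-4 - 3) - 5) = 9 + (-7 - 5) = 9 - 12 = -3)
D(m) = -3*m²
(D(-34) - 14079) - 13903 = (-3*(-34)² - 14079) - 13903 = (-3*1156 - 14079) - 13903 = (-3468 - 14079) - 13903 = -17547 - 13903 = -31450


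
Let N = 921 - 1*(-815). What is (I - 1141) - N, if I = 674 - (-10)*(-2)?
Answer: -2223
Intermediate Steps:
I = 654 (I = 674 - 1*20 = 674 - 20 = 654)
N = 1736 (N = 921 + 815 = 1736)
(I - 1141) - N = (654 - 1141) - 1*1736 = -487 - 1736 = -2223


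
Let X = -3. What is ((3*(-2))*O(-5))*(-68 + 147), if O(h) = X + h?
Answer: 3792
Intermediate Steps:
O(h) = -3 + h
((3*(-2))*O(-5))*(-68 + 147) = ((3*(-2))*(-3 - 5))*(-68 + 147) = -6*(-8)*79 = 48*79 = 3792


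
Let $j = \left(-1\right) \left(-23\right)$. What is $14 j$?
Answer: $322$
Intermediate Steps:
$j = 23$
$14 j = 14 \cdot 23 = 322$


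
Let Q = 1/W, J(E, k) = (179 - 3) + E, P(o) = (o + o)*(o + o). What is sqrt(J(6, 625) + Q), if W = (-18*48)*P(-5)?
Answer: 19*sqrt(261354)/720 ≈ 13.491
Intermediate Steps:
P(o) = 4*o**2 (P(o) = (2*o)*(2*o) = 4*o**2)
J(E, k) = 176 + E
W = -86400 (W = (-18*48)*(4*(-5)**2) = -3456*25 = -864*100 = -86400)
Q = -1/86400 (Q = 1/(-86400) = -1/86400 ≈ -1.1574e-5)
sqrt(J(6, 625) + Q) = sqrt((176 + 6) - 1/86400) = sqrt(182 - 1/86400) = sqrt(15724799/86400) = 19*sqrt(261354)/720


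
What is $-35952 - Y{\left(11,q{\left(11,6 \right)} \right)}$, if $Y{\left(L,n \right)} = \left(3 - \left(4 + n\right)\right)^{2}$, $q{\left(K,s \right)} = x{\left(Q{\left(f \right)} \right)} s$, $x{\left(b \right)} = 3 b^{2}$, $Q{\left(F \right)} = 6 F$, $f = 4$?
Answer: $-107552113$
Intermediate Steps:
$q{\left(K,s \right)} = 1728 s$ ($q{\left(K,s \right)} = 3 \left(6 \cdot 4\right)^{2} s = 3 \cdot 24^{2} s = 3 \cdot 576 s = 1728 s$)
$Y{\left(L,n \right)} = \left(-1 - n\right)^{2}$
$-35952 - Y{\left(11,q{\left(11,6 \right)} \right)} = -35952 - \left(1 + 1728 \cdot 6\right)^{2} = -35952 - \left(1 + 10368\right)^{2} = -35952 - 10369^{2} = -35952 - 107516161 = -107552113$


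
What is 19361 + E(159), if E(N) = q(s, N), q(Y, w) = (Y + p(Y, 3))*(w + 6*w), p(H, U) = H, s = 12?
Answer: 46073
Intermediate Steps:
q(Y, w) = 14*Y*w (q(Y, w) = (Y + Y)*(w + 6*w) = (2*Y)*(7*w) = 14*Y*w)
E(N) = 168*N (E(N) = 14*12*N = 168*N)
19361 + E(159) = 19361 + 168*159 = 19361 + 26712 = 46073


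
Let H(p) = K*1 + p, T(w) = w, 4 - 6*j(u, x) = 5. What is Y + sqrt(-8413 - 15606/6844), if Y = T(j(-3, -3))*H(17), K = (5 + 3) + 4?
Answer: -29/6 + I*sqrt(98543638558)/3422 ≈ -4.8333 + 91.735*I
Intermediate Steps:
j(u, x) = -1/6 (j(u, x) = 2/3 - 1/6*5 = 2/3 - 5/6 = -1/6)
K = 12 (K = 8 + 4 = 12)
H(p) = 12 + p (H(p) = 12*1 + p = 12 + p)
Y = -29/6 (Y = -(12 + 17)/6 = -1/6*29 = -29/6 ≈ -4.8333)
Y + sqrt(-8413 - 15606/6844) = -29/6 + sqrt(-8413 - 15606/6844) = -29/6 + sqrt(-8413 - 15606*1/6844) = -29/6 + sqrt(-8413 - 7803/3422) = -29/6 + sqrt(-28797089/3422) = -29/6 + I*sqrt(98543638558)/3422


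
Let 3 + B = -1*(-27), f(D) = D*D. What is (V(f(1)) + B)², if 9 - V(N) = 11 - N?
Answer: 529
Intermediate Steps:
f(D) = D²
V(N) = -2 + N (V(N) = 9 - (11 - N) = 9 + (-11 + N) = -2 + N)
B = 24 (B = -3 - 1*(-27) = -3 + 27 = 24)
(V(f(1)) + B)² = ((-2 + 1²) + 24)² = ((-2 + 1) + 24)² = (-1 + 24)² = 23² = 529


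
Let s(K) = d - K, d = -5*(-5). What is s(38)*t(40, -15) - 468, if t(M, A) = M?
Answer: -988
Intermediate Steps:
d = 25
s(K) = 25 - K
s(38)*t(40, -15) - 468 = (25 - 1*38)*40 - 468 = (25 - 38)*40 - 468 = -13*40 - 468 = -520 - 468 = -988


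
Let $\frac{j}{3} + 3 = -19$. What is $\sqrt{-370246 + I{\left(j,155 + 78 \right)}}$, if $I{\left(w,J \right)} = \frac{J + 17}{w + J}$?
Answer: $\frac{4 i \sqrt{645359309}}{167} \approx 608.48 i$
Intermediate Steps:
$j = -66$ ($j = -9 + 3 \left(-19\right) = -9 - 57 = -66$)
$I{\left(w,J \right)} = \frac{17 + J}{J + w}$
$\sqrt{-370246 + I{\left(j,155 + 78 \right)}} = \sqrt{-370246 + \frac{17 + \left(155 + 78\right)}{\left(155 + 78\right) - 66}} = \sqrt{-370246 + \frac{17 + 233}{233 - 66}} = \sqrt{-370246 + \frac{1}{167} \cdot 250} = \sqrt{-370246 + \frac{250}{167}} = \sqrt{- \frac{61830832}{167}} = \frac{4 i \sqrt{645359309}}{167}$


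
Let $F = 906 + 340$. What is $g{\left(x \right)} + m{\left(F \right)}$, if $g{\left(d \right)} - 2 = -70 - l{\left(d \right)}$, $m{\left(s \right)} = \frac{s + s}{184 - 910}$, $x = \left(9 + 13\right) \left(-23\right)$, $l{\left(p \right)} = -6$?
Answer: $- \frac{23752}{363} \approx -65.432$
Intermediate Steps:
$x = -506$ ($x = 22 \left(-23\right) = -506$)
$F = 1246$
$m{\left(s \right)} = - \frac{s}{363}$ ($m{\left(s \right)} = \frac{2 s}{-726} = 2 s \left(- \frac{1}{726}\right) = - \frac{s}{363}$)
$g{\left(d \right)} = -62$ ($g{\left(d \right)} = 2 - 64 = -62$)
$g{\left(x \right)} + m{\left(F \right)} = -62 - \frac{1246}{363} = - \frac{23752}{363}$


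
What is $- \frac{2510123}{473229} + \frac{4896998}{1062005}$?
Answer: $- \frac{348361710073}{502571564145} \approx -0.69316$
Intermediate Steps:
$- \frac{2510123}{473229} + \frac{4896998}{1062005} = - \frac{348361710073}{502571564145}$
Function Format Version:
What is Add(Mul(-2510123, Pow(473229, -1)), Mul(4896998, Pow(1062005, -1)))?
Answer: Rational(-348361710073, 502571564145) ≈ -0.69316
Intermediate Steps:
Add(Mul(-2510123, Pow(473229, -1)), Mul(4896998, Pow(1062005, -1))) = Add(Mul(-2510123, Rational(1, 473229)), Mul(4896998, Rational(1, 1062005))) = Add(Rational(-2510123, 473229), Rational(4896998, 1062005)) = Rational(-348361710073, 502571564145)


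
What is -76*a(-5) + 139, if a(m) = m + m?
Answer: 899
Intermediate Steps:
a(m) = 2*m
-76*a(-5) + 139 = -152*(-5) + 139 = -76*(-10) + 139 = 760 + 139 = 899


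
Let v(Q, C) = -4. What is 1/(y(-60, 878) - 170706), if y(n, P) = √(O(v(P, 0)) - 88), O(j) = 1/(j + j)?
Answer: -455216/77708102731 - 2*I*√1410/233124308193 ≈ -5.858e-6 - 3.2215e-10*I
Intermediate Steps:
O(j) = 1/(2*j)
y(n, P) = I*√1410/4 (y(n, P) = √((½)/(-4) - 88) = √((½)*(-¼) - 88) = √(-⅛ - 88) = √(-705/8) = I*√1410/4)
1/(y(-60, 878) - 170706) = 1/(I*√1410/4 - 170706) = 1/(-170706 + I*√1410/4)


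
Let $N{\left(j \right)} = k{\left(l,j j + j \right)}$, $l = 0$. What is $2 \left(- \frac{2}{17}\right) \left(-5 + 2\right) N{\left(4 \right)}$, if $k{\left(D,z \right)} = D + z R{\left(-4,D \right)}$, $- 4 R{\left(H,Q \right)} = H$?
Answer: $\frac{240}{17} \approx 14.118$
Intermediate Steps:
$R{\left(H,Q \right)} = - \frac{H}{4}$
$k{\left(D,z \right)} = D + z$ ($k{\left(D,z \right)} = D + z \left(\left(- \frac{1}{4}\right) \left(-4\right)\right) = D + z 1 = D + z$)
$N{\left(j \right)} = j + j^{2}$ ($N{\left(j \right)} = 0 + \left(j j + j\right) = 0 + \left(j^{2} + j\right) = 0 + \left(j + j^{2}\right) = j + j^{2}$)
$2 \left(- \frac{2}{17}\right) \left(-5 + 2\right) N{\left(4 \right)} = 2 \left(- \frac{2}{17}\right) \left(-5 + 2\right) 4 \left(1 + 4\right) = 2 \left(\left(-2\right) \frac{1}{17}\right) \left(- 3 \cdot 4 \cdot 5\right) = 2 \left(- \frac{2}{17}\right) \left(\left(-3\right) 20\right) = \left(- \frac{4}{17}\right) \left(-60\right) = \frac{240}{17}$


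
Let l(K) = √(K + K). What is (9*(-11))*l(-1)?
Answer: -99*I*√2 ≈ -140.01*I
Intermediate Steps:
l(K) = √2*√K (l(K) = √(2*K) = √2*√K)
(9*(-11))*l(-1) = (9*(-11))*(√2*√(-1)) = -99*√2*I = -99*I*√2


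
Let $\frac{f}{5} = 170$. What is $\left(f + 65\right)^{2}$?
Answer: $837225$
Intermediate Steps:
$f = 850$ ($f = 5 \cdot 170 = 850$)
$\left(f + 65\right)^{2} = \left(850 + 65\right)^{2} = 915^{2} = 837225$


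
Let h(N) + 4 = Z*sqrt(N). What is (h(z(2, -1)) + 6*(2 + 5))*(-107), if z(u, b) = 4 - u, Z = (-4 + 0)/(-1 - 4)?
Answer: -4066 - 428*sqrt(2)/5 ≈ -4187.1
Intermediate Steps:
Z = 4/5 (Z = -4/(-5) = -4*(-1/5) = 4/5 ≈ 0.80000)
h(N) = -4 + 4*sqrt(N)/5
(h(z(2, -1)) + 6*(2 + 5))*(-107) = ((-4 + 4*sqrt(4 - 1*2)/5) + 6*(2 + 5))*(-107) = ((-4 + 4*sqrt(4 - 2)/5) + 6*7)*(-107) = ((-4 + 4*sqrt(2)/5) + 42)*(-107) = (38 + 4*sqrt(2)/5)*(-107) = -4066 - 428*sqrt(2)/5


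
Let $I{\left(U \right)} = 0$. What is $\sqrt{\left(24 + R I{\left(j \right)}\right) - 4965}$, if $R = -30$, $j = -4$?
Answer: $9 i \sqrt{61} \approx 70.292 i$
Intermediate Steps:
$\sqrt{\left(24 + R I{\left(j \right)}\right) - 4965} = \sqrt{\left(24 - 0\right) - 4965} = \sqrt{\left(24 + 0\right) - 4965} = \sqrt{24 - 4965} = \sqrt{-4941} = 9 i \sqrt{61}$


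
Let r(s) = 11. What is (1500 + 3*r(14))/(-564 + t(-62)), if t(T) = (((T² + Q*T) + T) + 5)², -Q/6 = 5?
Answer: 219/4555435 ≈ 4.8074e-5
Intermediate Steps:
Q = -30 (Q = -6*5 = -30)
t(T) = (5 + T² - 29*T)² (t(T) = (((T² - 30*T) + T) + 5)² = ((T² - 29*T) + 5)² = (5 + T² - 29*T)²)
(1500 + 3*r(14))/(-564 + t(-62)) = (1500 + 3*11)/(-564 + (5 + (-62)² - 29*(-62))²) = (1500 + 33)/(-564 + (5 + 3844 + 1798)²) = 1533/(-564 + 5647²) = 1533/(-564 + 31888609) = 1533/31888045 = 1533*(1/31888045) = 219/4555435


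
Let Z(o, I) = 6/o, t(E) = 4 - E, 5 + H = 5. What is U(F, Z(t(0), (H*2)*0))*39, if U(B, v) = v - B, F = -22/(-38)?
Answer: 1365/38 ≈ 35.921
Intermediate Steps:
H = 0 (H = -5 + 5 = 0)
F = 11/19 (F = -22*(-1/38) = 11/19 ≈ 0.57895)
U(F, Z(t(0), (H*2)*0))*39 = (6/(4 - 1*0) - 1*11/19)*39 = (6/(4 + 0) - 11/19)*39 = (6/4 - 11/19)*39 = (6*(1/4) - 11/19)*39 = (3/2 - 11/19)*39 = (35/38)*39 = 1365/38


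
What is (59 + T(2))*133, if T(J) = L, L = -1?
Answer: 7714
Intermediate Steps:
T(J) = -1
(59 + T(2))*133 = (59 - 1)*133 = 58*133 = 7714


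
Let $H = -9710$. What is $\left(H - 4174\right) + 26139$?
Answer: $12255$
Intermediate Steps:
$\left(H - 4174\right) + 26139 = \left(-9710 - 4174\right) + 26139 = -13884 + 26139 = 12255$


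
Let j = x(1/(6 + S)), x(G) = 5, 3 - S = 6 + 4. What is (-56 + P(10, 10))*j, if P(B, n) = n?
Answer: -230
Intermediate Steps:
S = -7 (S = 3 - (6 + 4) = 3 - 1*10 = 3 - 10 = -7)
j = 5
(-56 + P(10, 10))*j = (-56 + 10)*5 = -46*5 = -230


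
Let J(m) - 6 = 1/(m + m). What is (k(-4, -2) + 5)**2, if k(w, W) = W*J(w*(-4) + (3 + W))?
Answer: 14400/289 ≈ 49.827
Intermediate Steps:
J(m) = 6 + 1/(2*m) (J(m) = 6 + 1/(m + m) = 6 + 1/(2*m))
k(w, W) = W*(6 + 1/(2*(3 + W - 4*w))) (k(w, W) = W*(6 + 1/(2*(w*(-4) + (3 + W)))) = W*(6 + 1/(2*(-4*w + (3 + W)))) = W*(6 + 1/(2*(3 + W - 4*w))))
(k(-4, -2) + 5)**2 = ((1/2)*(-2)*(37 - 48*(-4) + 12*(-2))/(3 - 2 - 4*(-4)) + 5)**2 = ((1/2)*(-2)*(37 + 192 - 24)/(3 - 2 + 16) + 5)**2 = ((1/2)*(-2)*205/17 + 5)**2 = ((1/2)*(-2)*(1/17)*205 + 5)**2 = (-205/17 + 5)**2 = (-120/17)**2 = 14400/289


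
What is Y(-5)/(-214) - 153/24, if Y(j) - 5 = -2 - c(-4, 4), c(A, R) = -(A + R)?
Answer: -5469/856 ≈ -6.3890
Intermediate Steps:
c(A, R) = -A - R
Y(j) = 3 (Y(j) = 5 + (-2 - (-1*(-4) - 1*4)) = 5 + (-2 - (4 - 4)) = 5 + (-2 - 1*0) = 5 + (-2 + 0) = 5 - 2 = 3)
Y(-5)/(-214) - 153/24 = 3/(-214) - 153/24 = 3*(-1/214) - 153*1/24 = -3/214 - 51/8 = -5469/856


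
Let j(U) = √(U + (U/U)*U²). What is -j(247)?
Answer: -2*√15314 ≈ -247.50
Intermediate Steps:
j(U) = √(U + U²) (j(U) = √(U + 1*U²) = √(U + U²))
-j(247) = -√(247*(1 + 247)) = -√(247*248) = -√61256 = -2*√15314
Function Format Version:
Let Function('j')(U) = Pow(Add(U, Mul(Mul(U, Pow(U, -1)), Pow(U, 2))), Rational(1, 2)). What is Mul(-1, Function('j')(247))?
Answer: Mul(-2, Pow(15314, Rational(1, 2))) ≈ -247.50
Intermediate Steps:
Function('j')(U) = Pow(Add(U, Pow(U, 2)), Rational(1, 2)) (Function('j')(U) = Pow(Add(U, Mul(1, Pow(U, 2))), Rational(1, 2)) = Pow(Add(U, Pow(U, 2)), Rational(1, 2)))
Mul(-1, Function('j')(247)) = Mul(-1, Pow(Mul(247, Add(1, 247)), Rational(1, 2))) = Mul(-1, Pow(Mul(247, 248), Rational(1, 2))) = Mul(-1, Pow(61256, Rational(1, 2))) = Mul(-1, Mul(2, Pow(15314, Rational(1, 2)))) = Mul(-2, Pow(15314, Rational(1, 2)))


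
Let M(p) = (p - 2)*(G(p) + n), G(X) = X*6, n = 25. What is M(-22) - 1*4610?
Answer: -2042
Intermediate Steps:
G(X) = 6*X
M(p) = (-2 + p)*(25 + 6*p) (M(p) = (p - 2)*(6*p + 25) = (-2 + p)*(25 + 6*p))
M(-22) - 1*4610 = (-50 + 6*(-22)² + 13*(-22)) - 1*4610 = (-50 + 6*484 - 286) - 4610 = (-50 + 2904 - 286) - 4610 = 2568 - 4610 = -2042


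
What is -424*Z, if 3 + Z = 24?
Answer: -8904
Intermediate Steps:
Z = 21 (Z = -3 + 24 = 21)
-424*Z = -424*21 = -8904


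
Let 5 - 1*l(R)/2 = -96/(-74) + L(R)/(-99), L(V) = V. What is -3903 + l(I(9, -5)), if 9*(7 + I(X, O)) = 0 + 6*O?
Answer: -42810983/10989 ≈ -3895.8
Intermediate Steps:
I(X, O) = -7 + 2*O/3 (I(X, O) = -7 + (0 + 6*O)/9 = -7 + (6*O)/9 = -7 + 2*O/3)
l(R) = 274/37 + 2*R/99 (l(R) = 10 - 2*(-96/(-74) + R/(-99)) = 10 - 2*(-96*(-1/74) + R*(-1/99)) = 10 - 2*(48/37 - R/99) = 10 + (-96/37 + 2*R/99) = 274/37 + 2*R/99)
-3903 + l(I(9, -5)) = -3903 + (274/37 + 2*(-7 + (2/3)*(-5))/99) = -3903 + (274/37 + 2*(-7 - 10/3)/99) = -3903 + (274/37 + (2/99)*(-31/3)) = -3903 + (274/37 - 62/297) = -3903 + 79084/10989 = -42810983/10989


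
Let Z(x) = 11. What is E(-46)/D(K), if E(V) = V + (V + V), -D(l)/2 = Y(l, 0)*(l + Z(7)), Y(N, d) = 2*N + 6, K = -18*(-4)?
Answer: 23/4150 ≈ 0.0055422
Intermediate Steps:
K = 72
Y(N, d) = 6 + 2*N
D(l) = -2*(6 + 2*l)*(11 + l) (D(l) = -2*(6 + 2*l)*(l + 11) = -2*(6 + 2*l)*(11 + l))
E(V) = 3*V (E(V) = V + 2*V = 3*V)
E(-46)/D(K) = (3*(-46))/((-4*(3 + 72)*(11 + 72))) = -138/((-4*75*83)) = -138/(-24900) = -138*(-1/24900) = 23/4150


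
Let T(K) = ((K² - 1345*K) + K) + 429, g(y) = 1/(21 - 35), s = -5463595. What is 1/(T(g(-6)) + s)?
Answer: -196/1070761719 ≈ -1.8305e-7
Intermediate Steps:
g(y) = -1/14 (g(y) = 1/(-14) = -1/14)
T(K) = 429 + K² - 1344*K (T(K) = (K² - 1344*K) + 429 = 429 + K² - 1344*K)
1/(T(g(-6)) + s) = 1/((429 + (-1/14)² - 1344*(-1/14)) - 5463595) = 1/((429 + 1/196 + 96) - 5463595) = 1/(102901/196 - 5463595) = 1/(-1070761719/196) = -196/1070761719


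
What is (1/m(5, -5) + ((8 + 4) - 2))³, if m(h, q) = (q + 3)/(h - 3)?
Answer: 729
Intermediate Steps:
m(h, q) = (3 + q)/(-3 + h)
(1/m(5, -5) + ((8 + 4) - 2))³ = (1/((3 - 5)/(-3 + 5)) + ((8 + 4) - 2))³ = (1/(-2/2) + (12 - 2))³ = (1/((½)*(-2)) + 10)³ = (1/(-1) + 10)³ = (-1 + 10)³ = 9³ = 729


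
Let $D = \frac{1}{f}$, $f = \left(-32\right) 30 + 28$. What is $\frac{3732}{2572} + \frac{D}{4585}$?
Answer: $\frac{3986913617}{2747680460} \approx 1.451$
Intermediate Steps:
$f = -932$ ($f = -960 + 28 = -932$)
$D = - \frac{1}{932}$ ($D = \frac{1}{-932} = - \frac{1}{932} \approx -0.001073$)
$\frac{3732}{2572} + \frac{D}{4585} = \frac{3732}{2572} - \frac{1}{932 \cdot 4585} = 3732 \cdot \frac{1}{2572} - \frac{1}{4273220} = \frac{933}{643} - \frac{1}{4273220} = \frac{3986913617}{2747680460}$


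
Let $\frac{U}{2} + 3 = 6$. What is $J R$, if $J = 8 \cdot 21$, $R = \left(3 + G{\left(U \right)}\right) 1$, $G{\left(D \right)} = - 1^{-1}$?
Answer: $336$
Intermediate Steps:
$U = 6$ ($U = -6 + 2 \cdot 6 = -6 + 12 = 6$)
$G{\left(D \right)} = -1$ ($G{\left(D \right)} = \left(-1\right) 1 = -1$)
$R = 2$ ($R = \left(3 - 1\right) 1 = 2 \cdot 1 = 2$)
$J = 168$
$J R = 168 \cdot 2 = 336$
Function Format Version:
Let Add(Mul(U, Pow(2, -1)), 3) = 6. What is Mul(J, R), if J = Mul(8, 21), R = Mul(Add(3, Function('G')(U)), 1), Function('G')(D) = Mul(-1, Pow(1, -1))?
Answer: 336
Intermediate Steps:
U = 6 (U = Add(-6, Mul(2, 6)) = Add(-6, 12) = 6)
Function('G')(D) = -1 (Function('G')(D) = Mul(-1, 1) = -1)
R = 2 (R = Mul(Add(3, -1), 1) = Mul(2, 1) = 2)
J = 168
Mul(J, R) = Mul(168, 2) = 336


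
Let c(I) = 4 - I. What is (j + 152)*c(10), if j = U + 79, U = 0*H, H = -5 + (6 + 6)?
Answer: -1386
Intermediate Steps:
H = 7 (H = -5 + 12 = 7)
U = 0 (U = 0*7 = 0)
j = 79 (j = 0 + 79 = 79)
(j + 152)*c(10) = (79 + 152)*(4 - 1*10) = 231*(4 - 10) = 231*(-6) = -1386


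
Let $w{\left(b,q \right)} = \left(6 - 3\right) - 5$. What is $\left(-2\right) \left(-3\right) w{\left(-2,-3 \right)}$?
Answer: $-12$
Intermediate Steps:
$w{\left(b,q \right)} = -2$ ($w{\left(b,q \right)} = 3 - 5 = -2$)
$\left(-2\right) \left(-3\right) w{\left(-2,-3 \right)} = \left(-2\right) \left(-3\right) \left(-2\right) = 6 \left(-2\right) = -12$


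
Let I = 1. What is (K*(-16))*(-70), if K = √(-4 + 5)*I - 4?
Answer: -3360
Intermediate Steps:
K = -3 (K = √(-4 + 5)*1 - 4 = √1*1 - 4 = 1*1 - 4 = 1 - 4 = -3)
(K*(-16))*(-70) = -3*(-16)*(-70) = 48*(-70) = -3360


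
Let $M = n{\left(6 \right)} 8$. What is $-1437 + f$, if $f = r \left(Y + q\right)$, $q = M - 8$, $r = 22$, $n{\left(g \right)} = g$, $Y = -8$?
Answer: $-733$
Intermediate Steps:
$M = 48$ ($M = 6 \cdot 8 = 48$)
$q = 40$ ($q = 48 - 8 = 40$)
$f = 704$ ($f = 22 \left(-8 + 40\right) = 22 \cdot 32 = 704$)
$-1437 + f = -1437 + 704 = -733$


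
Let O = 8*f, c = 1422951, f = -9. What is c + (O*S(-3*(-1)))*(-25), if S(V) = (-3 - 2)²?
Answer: 1467951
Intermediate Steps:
S(V) = 25 (S(V) = (-5)² = 25)
O = -72 (O = 8*(-9) = -72)
c + (O*S(-3*(-1)))*(-25) = 1422951 - 72*25*(-25) = 1422951 - 1800*(-25) = 1422951 + 45000 = 1467951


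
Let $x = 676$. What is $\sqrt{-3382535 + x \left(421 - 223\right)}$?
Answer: $13 i \sqrt{19223} \approx 1802.4 i$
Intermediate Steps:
$\sqrt{-3382535 + x \left(421 - 223\right)} = \sqrt{-3382535 + 676 \left(421 - 223\right)} = \sqrt{-3382535 + 676 \cdot 198} = \sqrt{-3382535 + 133848} = \sqrt{-3248687} = 13 i \sqrt{19223}$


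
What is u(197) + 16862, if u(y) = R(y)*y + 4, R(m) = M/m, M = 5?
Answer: 16871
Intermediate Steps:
R(m) = 5/m
u(y) = 9 (u(y) = (5/y)*y + 4 = 5 + 4 = 9)
u(197) + 16862 = 9 + 16862 = 16871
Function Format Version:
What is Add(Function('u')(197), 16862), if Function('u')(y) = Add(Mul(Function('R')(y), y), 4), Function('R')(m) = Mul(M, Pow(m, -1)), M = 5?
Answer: 16871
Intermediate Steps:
Function('R')(m) = Mul(5, Pow(m, -1))
Function('u')(y) = 9 (Function('u')(y) = Add(Mul(Mul(5, Pow(y, -1)), y), 4) = Add(5, 4) = 9)
Add(Function('u')(197), 16862) = Add(9, 16862) = 16871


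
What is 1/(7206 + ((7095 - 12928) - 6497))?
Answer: -1/5124 ≈ -0.00019516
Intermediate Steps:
1/(7206 + ((7095 - 12928) - 6497)) = 1/(7206 + (-5833 - 6497)) = 1/(7206 - 12330) = 1/(-5124) = -1/5124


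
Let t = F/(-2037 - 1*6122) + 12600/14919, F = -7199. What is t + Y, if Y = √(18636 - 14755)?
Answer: 70068427/40574707 + √3881 ≈ 64.025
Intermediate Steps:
t = 70068427/40574707 (t = -7199/(-2037 - 1*6122) + 12600/14919 = -7199/(-2037 - 6122) + 12600*(1/14919) = -7199/(-8159) + 4200/4973 = -7199*(-1/8159) + 4200/4973 = 7199/8159 + 4200/4973 = 70068427/40574707 ≈ 1.7269)
Y = √3881 ≈ 62.298
t + Y = 70068427/40574707 + √3881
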